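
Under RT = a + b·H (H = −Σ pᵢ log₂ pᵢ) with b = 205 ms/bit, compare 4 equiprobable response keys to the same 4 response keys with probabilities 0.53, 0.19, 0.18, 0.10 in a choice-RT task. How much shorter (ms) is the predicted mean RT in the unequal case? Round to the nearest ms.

58 ms

Equiprobable entropy H₀ = log₂ 4 = 2.0000 bits.
Skewed entropy H = −Σ pᵢ log₂ pᵢ = 1.7182 bits.
ΔRT = b·(H₀ − H) = 205 × 0.2818 = 57.77 ms.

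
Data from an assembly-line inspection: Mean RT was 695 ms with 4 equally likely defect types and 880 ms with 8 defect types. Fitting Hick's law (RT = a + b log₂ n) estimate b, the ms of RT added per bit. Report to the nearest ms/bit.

185 ms/bit

b = (RT₂ − RT₁)/(log₂ n₂ − log₂ n₁) = (880 − 695)/(3 − 2) = 185 ms/bit.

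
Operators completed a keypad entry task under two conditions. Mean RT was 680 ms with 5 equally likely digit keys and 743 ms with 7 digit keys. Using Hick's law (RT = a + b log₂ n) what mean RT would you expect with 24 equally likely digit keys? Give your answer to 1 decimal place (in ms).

973.7 ms

Fit slope and intercept:
  b = (743 − 680) / (log₂ 7 − log₂ 5) = 63 / (2.8074 − 2.3219) = 129.783 ms/bit
  a = 680 − 129.783 × 2.3219 = 378.654 ms
Then RT(24) = 378.654 + 129.783 × log₂ 24 = 378.654 + 129.783 × 4.5850 ≈ 973.703 ms.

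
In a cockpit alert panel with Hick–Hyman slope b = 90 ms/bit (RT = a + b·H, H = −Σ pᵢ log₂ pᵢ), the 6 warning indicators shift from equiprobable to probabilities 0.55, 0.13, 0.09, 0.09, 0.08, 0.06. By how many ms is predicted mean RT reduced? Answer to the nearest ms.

The RT saving is b·ΔH. Equiprobable H₀ = log₂(6) = 2.5850 bits; with the given probabilities H = 2.0174 bits.
b·(H₀ − H) = 90 × (2.5850 − 2.0174) = 51.08 ms.

51 ms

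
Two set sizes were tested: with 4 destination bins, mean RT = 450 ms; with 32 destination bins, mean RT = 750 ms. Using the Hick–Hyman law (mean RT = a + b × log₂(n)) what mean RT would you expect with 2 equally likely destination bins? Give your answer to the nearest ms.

RT is linear in log₂ n, so two points fix the line:
  b = (750 − 450) / (log₂ 32 − log₂ 4) = 300 / (5 − 2) = 100 ms/bit
  a = 450 − 100 × 2 = 250 ms
Then RT(2) = 250 + 100 × log₂ 2 = 250 + 100 × 1 ≈ 350.000 ms.

350 ms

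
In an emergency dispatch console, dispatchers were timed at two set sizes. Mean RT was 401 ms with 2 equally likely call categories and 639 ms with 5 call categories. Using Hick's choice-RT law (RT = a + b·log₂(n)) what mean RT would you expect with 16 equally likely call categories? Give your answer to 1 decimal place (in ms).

941.1 ms

Solve the two-equation system in a and b:
  b = (639 − 401) / (log₂ 5 − log₂ 2) = 238 / (2.3219 − 1) = 180.040 ms/bit
  a = 401 − 180.040 × 1 = 220.960 ms
Then RT(16) = 220.960 + 180.040 × log₂ 16 = 220.960 + 180.040 × 4 ≈ 941.120 ms.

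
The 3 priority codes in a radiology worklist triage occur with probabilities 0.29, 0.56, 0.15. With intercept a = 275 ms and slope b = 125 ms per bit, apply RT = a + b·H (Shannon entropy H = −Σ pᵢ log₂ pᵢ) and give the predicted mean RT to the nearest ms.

450 ms

Entropy contributions −pᵢ log₂ pᵢ: 0.5179, 0.4684, 0.4105; sum H = 1.3969 bits.
RT = a + bH = 275 + 125·1.3969 = 449.61 ms.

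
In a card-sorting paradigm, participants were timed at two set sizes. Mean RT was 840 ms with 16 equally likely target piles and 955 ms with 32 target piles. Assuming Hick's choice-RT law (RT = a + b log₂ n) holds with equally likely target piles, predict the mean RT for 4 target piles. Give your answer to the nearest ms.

Solve the two-equation system in a and b:
  b = (955 − 840) / (log₂ 32 − log₂ 16) = 115 / (5 − 4) = 115 ms/bit
  a = 840 − 115 × 4 = 380 ms
Then RT(4) = 380 + 115 × log₂ 4 = 380 + 115 × 2 ≈ 610.000 ms.

610 ms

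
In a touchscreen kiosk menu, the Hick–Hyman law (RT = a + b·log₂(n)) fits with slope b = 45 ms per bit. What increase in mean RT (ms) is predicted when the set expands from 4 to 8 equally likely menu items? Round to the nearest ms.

Only the slope matters, since a is common to both: ΔRT = b·log₂(n₂/n₁).
log₂(8) − log₂(4) = log₂(8/4) = log₂(2) = 1.
ΔRT = 45 × 1.0000 = 45.000 ms.

45 ms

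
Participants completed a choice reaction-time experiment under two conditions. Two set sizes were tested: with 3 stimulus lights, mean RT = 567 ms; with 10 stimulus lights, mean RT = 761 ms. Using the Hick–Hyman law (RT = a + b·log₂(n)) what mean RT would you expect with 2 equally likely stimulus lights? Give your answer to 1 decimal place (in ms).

RT is linear in log₂ n, so two points fix the line:
  b = (761 − 567) / (log₂ 10 − log₂ 3) = 194 / (3.3219 − 1.5850) = 111.689 ms/bit
  a = 567 − 111.689 × 1.5850 = 389.977 ms
Then RT(2) = 389.977 + 111.689 × log₂ 2 = 389.977 + 111.689 × 1 ≈ 501.666 ms.

501.7 ms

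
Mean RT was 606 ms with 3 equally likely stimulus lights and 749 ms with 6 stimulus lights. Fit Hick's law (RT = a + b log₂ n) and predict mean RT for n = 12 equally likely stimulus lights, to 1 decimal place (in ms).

Fit slope and intercept:
  b = (749 − 606) / (log₂ 6 − log₂ 3) = 143 / (2.5850 − 1.5850) = 143.000 ms/bit
  a = 606 − 143.000 × 1.5850 = 379.350 ms
Then RT(12) = 379.350 + 143.000 × log₂ 12 = 379.350 + 143.000 × 3.5850 ≈ 892.000 ms.

892.0 ms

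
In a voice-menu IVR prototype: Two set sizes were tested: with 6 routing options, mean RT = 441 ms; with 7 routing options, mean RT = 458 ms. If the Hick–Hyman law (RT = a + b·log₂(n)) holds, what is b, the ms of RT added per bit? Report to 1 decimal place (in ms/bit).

76.4 ms/bit

b = (RT₂ − RT₁)/(log₂ n₂ − log₂ n₁) = (458 − 441)/(2.8074 − 2.5850) = 76.441 ms/bit.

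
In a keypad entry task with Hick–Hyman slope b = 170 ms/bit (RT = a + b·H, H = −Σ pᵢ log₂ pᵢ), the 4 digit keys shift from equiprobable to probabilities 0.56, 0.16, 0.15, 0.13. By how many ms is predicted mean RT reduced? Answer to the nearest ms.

The RT saving is b·ΔH. Equiprobable H₀ = log₂(4) = 2.0000 bits; with the given probabilities H = 1.6846 bits.
b·(H₀ − H) = 170 × (2.0000 − 1.6846) = 53.61 ms.

54 ms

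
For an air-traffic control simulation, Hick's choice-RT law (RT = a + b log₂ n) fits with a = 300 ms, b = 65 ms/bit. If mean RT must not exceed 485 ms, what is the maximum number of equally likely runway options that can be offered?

7

Set 300 + 65·log₂ n ≤ 485 → log₂ n ≤ (485 − 300)/65 = 2.8462.
So n ≤ 2^2.8462 = 7.191; the largest integer n is 7.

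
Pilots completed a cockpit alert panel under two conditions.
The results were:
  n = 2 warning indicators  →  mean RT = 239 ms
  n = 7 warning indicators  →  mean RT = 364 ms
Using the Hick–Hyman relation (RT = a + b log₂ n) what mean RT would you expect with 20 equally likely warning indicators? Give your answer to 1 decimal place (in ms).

468.8 ms

Solve the two-equation system in a and b:
  b = (364 − 239) / (log₂ 7 − log₂ 2) = 125 / (2.8074 − 1) = 69.162 ms/bit
  a = 239 − 69.162 × 1 = 169.838 ms
Then RT(20) = 169.838 + 69.162 × log₂ 20 = 169.838 + 69.162 × 4.3219 ≈ 468.751 ms.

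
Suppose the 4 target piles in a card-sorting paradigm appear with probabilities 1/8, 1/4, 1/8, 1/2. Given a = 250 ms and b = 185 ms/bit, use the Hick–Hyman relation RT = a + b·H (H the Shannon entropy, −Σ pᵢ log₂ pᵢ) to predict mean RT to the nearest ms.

574 ms

H = −Σ pᵢ log₂ pᵢ = 0.125·3 + 0.25·2 + 0.125·3 + 0.5·1 = 1.750 bits.
RT = 250 + 185 × 1.750 = 573.75 ms.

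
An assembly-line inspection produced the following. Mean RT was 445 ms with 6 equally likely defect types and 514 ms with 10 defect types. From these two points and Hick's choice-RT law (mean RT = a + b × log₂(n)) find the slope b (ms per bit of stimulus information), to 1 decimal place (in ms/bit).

93.6 ms/bit

Slope: b = (514 − 445) / (log₂ 10 − log₂ 6) = 69/0.7370 = 93.627 ms/bit.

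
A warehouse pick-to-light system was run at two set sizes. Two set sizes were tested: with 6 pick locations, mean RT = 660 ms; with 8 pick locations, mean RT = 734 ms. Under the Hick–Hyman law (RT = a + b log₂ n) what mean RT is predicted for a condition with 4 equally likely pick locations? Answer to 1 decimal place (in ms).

555.7 ms

Fit slope and intercept:
  b = (734 − 660) / (log₂ 8 − log₂ 6) = 74 / (3 − 2.5850) = 178.297 ms/bit
  a = 660 − 178.297 × 2.5850 = 199.109 ms
Then RT(4) = 199.109 + 178.297 × log₂ 4 = 199.109 + 178.297 × 2 ≈ 555.703 ms.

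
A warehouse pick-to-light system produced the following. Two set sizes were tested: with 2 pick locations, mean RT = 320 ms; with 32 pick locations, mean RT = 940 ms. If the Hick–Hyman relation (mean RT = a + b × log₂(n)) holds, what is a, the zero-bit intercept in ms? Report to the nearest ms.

The slope on a log₂ axis is (940 − 320) / (5 − 1) = 155 ms/bit.
Intercept: a = 320 − 155·log₂(2) = 165.000 ms.

165 ms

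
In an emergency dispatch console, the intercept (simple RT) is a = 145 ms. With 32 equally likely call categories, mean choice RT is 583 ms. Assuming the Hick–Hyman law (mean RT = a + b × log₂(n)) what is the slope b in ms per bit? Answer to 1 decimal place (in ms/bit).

87.6 ms/bit

32 alternatives carry log₂ 32 = 5 bits; the choice cost is 583 − 145 = 438 ms, so b = 438/5 = 87.600 ms/bit.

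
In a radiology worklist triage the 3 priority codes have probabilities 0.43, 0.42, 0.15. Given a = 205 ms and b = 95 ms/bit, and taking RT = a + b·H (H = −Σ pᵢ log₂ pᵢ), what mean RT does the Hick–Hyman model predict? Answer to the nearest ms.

Entropy contributions −pᵢ log₂ pᵢ: 0.5236, 0.5256, 0.4105; sum H = 1.4598 bits.
RT = a + bH = 205 + 95·1.4598 = 343.68 ms.

344 ms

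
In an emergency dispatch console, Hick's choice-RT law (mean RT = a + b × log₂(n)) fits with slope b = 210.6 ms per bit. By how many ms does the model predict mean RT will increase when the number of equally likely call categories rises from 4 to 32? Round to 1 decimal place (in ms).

631.8 ms

Only the slope matters, since a is common to both: ΔRT = b·log₂(n₂/n₁).
log₂(32) − log₂(4) = log₂(32/4) = log₂(8) = 3.
ΔRT = 210.6 × 3.0000 = 631.800 ms.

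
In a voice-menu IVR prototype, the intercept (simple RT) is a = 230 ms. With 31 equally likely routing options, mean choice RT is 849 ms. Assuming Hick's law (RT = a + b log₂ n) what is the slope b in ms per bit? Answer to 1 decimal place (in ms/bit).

124.9 ms/bit

31 alternatives carry log₂ 31 = 4.9542 bits; the choice cost is 849 − 230 = 619 ms, so b = 619/4.9542 = 124.945 ms/bit.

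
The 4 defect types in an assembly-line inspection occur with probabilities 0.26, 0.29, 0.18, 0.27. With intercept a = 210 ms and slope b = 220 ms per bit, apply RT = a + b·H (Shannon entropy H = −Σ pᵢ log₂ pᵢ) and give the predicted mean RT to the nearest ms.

H = 0.26·log₂(1/0.26) + 0.29·log₂(1/0.29) + 0.18·log₂(1/0.18) + 0.27·log₂(1/0.27) = 1.9785 bits.
RT = 210 + 220 × 1.9785 = 645.27 ms.

645 ms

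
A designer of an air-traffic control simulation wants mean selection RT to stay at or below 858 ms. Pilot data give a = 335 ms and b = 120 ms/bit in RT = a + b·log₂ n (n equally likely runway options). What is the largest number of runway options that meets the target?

20

Set 335 + 120·log₂ n ≤ 858 → log₂ n ≤ (858 − 335)/120 = 4.3583.
So n ≤ 2^4.3583 = 20.511; the largest integer n is 20.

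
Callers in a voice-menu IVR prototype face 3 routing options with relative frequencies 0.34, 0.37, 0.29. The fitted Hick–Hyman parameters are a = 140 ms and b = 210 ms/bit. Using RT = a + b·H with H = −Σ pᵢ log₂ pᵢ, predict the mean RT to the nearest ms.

471 ms

Entropy contributions −pᵢ log₂ pᵢ: 0.5292, 0.5307, 0.5179; sum H = 1.5778 bits.
RT = a + bH = 140 + 210·1.5778 = 471.34 ms.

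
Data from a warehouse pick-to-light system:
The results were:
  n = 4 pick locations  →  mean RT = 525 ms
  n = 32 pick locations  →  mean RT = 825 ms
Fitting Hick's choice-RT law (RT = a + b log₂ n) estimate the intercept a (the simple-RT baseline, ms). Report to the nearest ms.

The slope on a log₂ axis is (825 − 525) / (5 − 2) = 100 ms/bit.
Intercept: a = 525 − 100·log₂(4) = 325.000 ms.

325 ms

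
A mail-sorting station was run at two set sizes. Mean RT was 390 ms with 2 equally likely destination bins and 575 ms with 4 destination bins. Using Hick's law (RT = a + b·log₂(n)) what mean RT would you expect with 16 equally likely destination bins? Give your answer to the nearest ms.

Fit slope and intercept:
  b = (575 − 390) / (log₂ 4 − log₂ 2) = 185 / (2 − 1) = 185 ms/bit
  a = 390 − 185 × 1 = 205 ms
Then RT(16) = 205 + 185 × log₂ 16 = 205 + 185 × 4 ≈ 945.000 ms.

945 ms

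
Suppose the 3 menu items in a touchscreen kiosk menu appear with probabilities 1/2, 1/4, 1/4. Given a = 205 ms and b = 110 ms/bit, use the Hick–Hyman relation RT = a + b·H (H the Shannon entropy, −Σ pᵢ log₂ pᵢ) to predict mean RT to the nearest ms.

H = −Σ pᵢ log₂ pᵢ = 0.5·1 + 0.25·2 + 0.25·2 = 1.500 bits.
RT = 205 + 110 × 1.500 = 370.00 ms.

370 ms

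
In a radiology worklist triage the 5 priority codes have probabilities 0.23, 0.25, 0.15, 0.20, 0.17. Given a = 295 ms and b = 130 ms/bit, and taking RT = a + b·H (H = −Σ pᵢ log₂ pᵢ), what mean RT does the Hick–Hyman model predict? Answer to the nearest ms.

Entropy contributions −pᵢ log₂ pᵢ: 0.4877, 0.5000, 0.4105, 0.4644, 0.4346; sum H = 2.2972 bits.
RT = a + bH = 295 + 130·2.2972 = 593.63 ms.

594 ms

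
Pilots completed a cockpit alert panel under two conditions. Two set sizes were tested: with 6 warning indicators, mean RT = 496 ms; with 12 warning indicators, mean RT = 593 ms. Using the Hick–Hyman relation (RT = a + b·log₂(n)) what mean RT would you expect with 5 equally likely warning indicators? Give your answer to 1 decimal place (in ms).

470.5 ms

With log₂ n on the abscissa the relation is linear; from the two conditions:
  b = (593 − 496) / (log₂ 12 − log₂ 6) = 97 / (3.5850 − 2.5850) = 97.000 ms/bit
  a = 496 − 97.000 × 2.5850 = 245.259 ms
Then RT(5) = 245.259 + 97.000 × log₂ 5 = 245.259 + 97.000 × 2.3219 ≈ 470.486 ms.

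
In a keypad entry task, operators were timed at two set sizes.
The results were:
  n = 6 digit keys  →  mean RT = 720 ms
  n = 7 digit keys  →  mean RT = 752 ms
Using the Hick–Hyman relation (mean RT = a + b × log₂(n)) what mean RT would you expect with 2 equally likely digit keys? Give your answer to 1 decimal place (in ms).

491.9 ms

Fit slope and intercept:
  b = (752 − 720) / (log₂ 7 − log₂ 6) = 32 / (2.8074 − 2.5850) = 143.890 ms/bit
  a = 720 − 143.890 × 2.5850 = 348.050 ms
Then RT(2) = 348.050 + 143.890 × log₂ 2 = 348.050 + 143.890 × 1 ≈ 491.940 ms.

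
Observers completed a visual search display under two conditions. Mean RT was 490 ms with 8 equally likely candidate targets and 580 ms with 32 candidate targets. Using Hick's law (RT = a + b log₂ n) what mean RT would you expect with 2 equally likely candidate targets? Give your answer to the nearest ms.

400 ms

Solve the two-equation system in a and b:
  b = (580 − 490) / (log₂ 32 − log₂ 8) = 90 / (5 − 3) = 45 ms/bit
  a = 490 − 45 × 3 = 355 ms
Then RT(2) = 355 + 45 × log₂ 2 = 355 + 45 × 1 ≈ 400.000 ms.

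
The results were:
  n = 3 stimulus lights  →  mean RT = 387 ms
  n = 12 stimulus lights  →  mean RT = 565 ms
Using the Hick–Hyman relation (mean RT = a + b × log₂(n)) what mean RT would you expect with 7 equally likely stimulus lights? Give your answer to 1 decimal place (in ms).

495.8 ms

Solve the two-equation system in a and b:
  b = (565 − 387) / (log₂ 12 − log₂ 3) = 178 / (3.5850 − 1.5850) = 89.000 ms/bit
  a = 387 − 89.000 × 1.5850 = 245.938 ms
Then RT(7) = 245.938 + 89.000 × log₂ 7 = 245.938 + 89.000 × 2.8074 ≈ 495.793 ms.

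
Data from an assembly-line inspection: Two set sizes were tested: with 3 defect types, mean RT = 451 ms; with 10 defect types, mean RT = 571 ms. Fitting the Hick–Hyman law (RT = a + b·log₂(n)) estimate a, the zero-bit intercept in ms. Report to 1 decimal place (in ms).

Slope: b = (571 − 451) / (log₂ 10 − log₂ 3) = 120/1.7370 = 69.086 ms/bit.
a = RT₁ − b·log₂ n₁ = 451 − 69.086 × 1.5850 = 341.501 ms.

341.5 ms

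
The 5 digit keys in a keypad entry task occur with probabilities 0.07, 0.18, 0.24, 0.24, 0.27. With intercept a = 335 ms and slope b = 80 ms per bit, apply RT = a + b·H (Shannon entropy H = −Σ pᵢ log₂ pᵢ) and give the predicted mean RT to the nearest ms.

512 ms

Entropy contributions −pᵢ log₂ pᵢ: 0.2686, 0.4453, 0.4941, 0.4941, 0.5100; sum H = 2.2122 bits.
RT = a + bH = 335 + 80·2.2122 = 511.97 ms.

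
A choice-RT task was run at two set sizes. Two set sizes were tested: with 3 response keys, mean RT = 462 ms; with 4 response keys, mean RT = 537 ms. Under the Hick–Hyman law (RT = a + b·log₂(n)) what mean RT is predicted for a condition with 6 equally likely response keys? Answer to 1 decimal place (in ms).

642.7 ms

Fit slope and intercept:
  b = (537 − 462) / (log₂ 4 − log₂ 3) = 75 / (2 − 1.5850) = 180.707 ms/bit
  a = 462 − 180.707 × 1.5850 = 175.587 ms
Then RT(6) = 175.587 + 180.707 × log₂ 6 = 175.587 + 180.707 × 2.5850 ≈ 642.707 ms.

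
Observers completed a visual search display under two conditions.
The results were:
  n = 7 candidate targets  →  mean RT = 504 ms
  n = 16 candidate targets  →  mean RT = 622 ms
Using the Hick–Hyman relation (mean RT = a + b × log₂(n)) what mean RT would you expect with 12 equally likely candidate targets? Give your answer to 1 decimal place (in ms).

580.9 ms

With log₂ n on the abscissa the relation is linear; from the two conditions:
  b = (622 − 504) / (log₂ 16 − log₂ 7) = 118 / (4 − 2.8074) = 98.940 ms/bit
  a = 504 − 98.940 × 2.8074 = 226.241 ms
Then RT(12) = 226.241 + 98.940 × log₂ 12 = 226.241 + 98.940 × 3.5850 ≈ 580.936 ms.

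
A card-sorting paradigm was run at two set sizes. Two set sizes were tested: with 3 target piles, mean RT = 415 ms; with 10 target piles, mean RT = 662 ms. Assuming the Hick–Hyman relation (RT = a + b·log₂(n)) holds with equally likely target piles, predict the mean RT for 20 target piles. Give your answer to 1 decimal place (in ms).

With log₂ n on the abscissa the relation is linear; from the two conditions:
  b = (662 − 415) / (log₂ 10 − log₂ 3) = 247 / (3.3219 − 1.5850) = 142.202 ms/bit
  a = 415 − 142.202 × 1.5850 = 189.615 ms
Then RT(20) = 189.615 + 142.202 × log₂ 20 = 189.615 + 142.202 × 4.3219 ≈ 804.202 ms.

804.2 ms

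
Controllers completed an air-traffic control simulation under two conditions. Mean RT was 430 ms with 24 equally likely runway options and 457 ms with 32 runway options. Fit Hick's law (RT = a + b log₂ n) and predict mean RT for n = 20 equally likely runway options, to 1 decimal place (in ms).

412.9 ms

With log₂ n on the abscissa the relation is linear; from the two conditions:
  b = (457 − 430) / (log₂ 32 − log₂ 24) = 27 / (5 − 4.5850) = 65.054 ms/bit
  a = 430 − 65.054 × 4.5850 = 131.728 ms
Then RT(20) = 131.728 + 65.054 × log₂ 20 = 131.728 + 65.054 × 4.3219 ≈ 412.888 ms.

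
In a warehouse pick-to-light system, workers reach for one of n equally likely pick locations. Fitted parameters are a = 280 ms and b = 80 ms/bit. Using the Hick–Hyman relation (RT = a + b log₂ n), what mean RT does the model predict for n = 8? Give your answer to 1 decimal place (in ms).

log₂(8) = 3 bits, so RT = 280 + 80 × 3 ≈ 520.000 ms.

520.0 ms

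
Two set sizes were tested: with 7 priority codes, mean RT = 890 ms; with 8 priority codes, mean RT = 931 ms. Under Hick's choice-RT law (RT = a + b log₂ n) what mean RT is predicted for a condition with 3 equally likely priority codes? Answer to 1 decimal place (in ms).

RT is linear in log₂ n, so two points fix the line:
  b = (931 − 890) / (log₂ 8 − log₂ 7) = 41 / (3 − 2.8074) = 212.827 ms/bit
  a = 890 − 212.827 × 2.8074 = 292.520 ms
Then RT(3) = 292.520 + 212.827 × log₂ 3 = 292.520 + 212.827 × 1.5850 ≈ 629.842 ms.

629.8 ms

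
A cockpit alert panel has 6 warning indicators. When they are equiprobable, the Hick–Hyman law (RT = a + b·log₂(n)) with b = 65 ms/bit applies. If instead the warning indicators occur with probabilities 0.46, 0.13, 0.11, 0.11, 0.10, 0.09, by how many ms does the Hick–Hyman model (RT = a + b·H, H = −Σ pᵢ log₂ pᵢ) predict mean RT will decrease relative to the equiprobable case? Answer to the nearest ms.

Equiprobable entropy H₀ = log₂ 6 = 2.5850 bits.
Skewed entropy H = −Σ pᵢ log₂ pᵢ = 2.2434 bits.
ΔRT = b·(H₀ − H) = 65 × 0.3416 = 22.20 ms.

22 ms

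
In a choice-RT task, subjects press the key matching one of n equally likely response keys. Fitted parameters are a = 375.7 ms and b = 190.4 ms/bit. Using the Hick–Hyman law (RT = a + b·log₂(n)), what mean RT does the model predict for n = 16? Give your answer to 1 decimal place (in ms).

log₂(16) = 4 bits, so RT = 375.7 + 190.4 × 4 ≈ 1137.300 ms.

1137.3 ms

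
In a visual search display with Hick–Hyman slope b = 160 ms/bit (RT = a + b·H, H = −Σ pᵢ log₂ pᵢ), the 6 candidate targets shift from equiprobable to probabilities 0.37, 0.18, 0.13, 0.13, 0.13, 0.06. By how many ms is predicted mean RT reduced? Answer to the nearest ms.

Equiprobable entropy H₀ = log₂ 6 = 2.5850 bits.
Skewed entropy H = −Σ pᵢ log₂ pᵢ = 2.3675 bits.
ΔRT = b·(H₀ − H) = 160 × 0.2175 = 34.79 ms.

35 ms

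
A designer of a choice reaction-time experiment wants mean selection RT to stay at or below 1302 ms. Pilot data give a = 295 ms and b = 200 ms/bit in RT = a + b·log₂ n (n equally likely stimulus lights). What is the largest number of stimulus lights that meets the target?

Set 295 + 200·log₂ n ≤ 1302 → log₂ n ≤ (1302 − 295)/200 = 5.0350.
So n ≤ 2^5.0350 = 32.786; the largest integer n is 32.

32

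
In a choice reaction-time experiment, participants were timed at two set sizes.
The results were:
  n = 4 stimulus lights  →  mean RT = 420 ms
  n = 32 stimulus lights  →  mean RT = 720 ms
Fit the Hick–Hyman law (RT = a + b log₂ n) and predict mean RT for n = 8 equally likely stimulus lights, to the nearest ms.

RT is linear in log₂ n, so two points fix the line:
  b = (720 − 420) / (log₂ 32 − log₂ 4) = 300 / (5 − 2) = 100 ms/bit
  a = 420 − 100 × 2 = 220 ms
Then RT(8) = 220 + 100 × log₂ 8 = 220 + 100 × 3 ≈ 520.000 ms.

520 ms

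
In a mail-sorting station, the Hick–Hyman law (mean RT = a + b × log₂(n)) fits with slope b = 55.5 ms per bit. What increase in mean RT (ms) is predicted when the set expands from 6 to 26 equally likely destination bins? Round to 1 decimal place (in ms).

117.4 ms

Only the slope matters, since a is common to both: ΔRT = b·log₂(n₂/n₁).
log₂(26) − log₂(6) = 4.7004 − 2.5850 = 2.1155.
ΔRT = 55.5 × 2.1155 = 117.409 ms.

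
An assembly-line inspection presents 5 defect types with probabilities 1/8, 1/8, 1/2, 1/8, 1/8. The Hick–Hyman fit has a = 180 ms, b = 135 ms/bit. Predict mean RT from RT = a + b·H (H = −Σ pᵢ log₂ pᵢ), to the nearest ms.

450 ms

H = −Σ pᵢ log₂ pᵢ = 0.125·3 + 0.125·3 + 0.5·1 + 0.125·3 + 0.125·3 = 2.000 bits.
RT = 180 + 135 × 2.000 = 450.00 ms.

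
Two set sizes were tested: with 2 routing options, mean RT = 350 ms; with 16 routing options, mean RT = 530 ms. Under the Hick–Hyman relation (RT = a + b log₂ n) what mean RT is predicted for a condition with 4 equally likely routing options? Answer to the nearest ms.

RT is linear in log₂ n, so two points fix the line:
  b = (530 − 350) / (log₂ 16 − log₂ 2) = 180 / (4 − 1) = 60 ms/bit
  a = 350 − 60 × 1 = 290 ms
Then RT(4) = 290 + 60 × log₂ 4 = 290 + 60 × 2 ≈ 410.000 ms.

410 ms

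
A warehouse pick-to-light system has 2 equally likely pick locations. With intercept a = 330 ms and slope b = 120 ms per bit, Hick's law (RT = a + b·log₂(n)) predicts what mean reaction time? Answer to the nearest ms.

450 ms

log₂(2) = 1 bits, so RT = 330 + 120 × 1 ≈ 450.000 ms.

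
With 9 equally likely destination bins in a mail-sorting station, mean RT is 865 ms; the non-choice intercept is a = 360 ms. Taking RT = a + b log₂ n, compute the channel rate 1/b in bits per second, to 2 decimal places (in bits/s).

6.28 bits/s

b = (865 − 360)/log₂ 9 = 505/3.1699 = 159.310 ms per bit = 0.15931 s/bit; the reciprocal is 6.277 bits/s.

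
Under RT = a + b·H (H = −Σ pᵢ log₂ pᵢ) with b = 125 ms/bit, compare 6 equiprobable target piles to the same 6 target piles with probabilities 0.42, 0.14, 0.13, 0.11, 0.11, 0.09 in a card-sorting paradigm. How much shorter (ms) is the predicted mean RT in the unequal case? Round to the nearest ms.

33 ms

The RT saving is b·ΔH. Equiprobable H₀ = log₂(6) = 2.5850 bits; with the given probabilities H = 2.3186 bits.
b·(H₀ − H) = 125 × (2.5850 − 2.3186) = 33.29 ms.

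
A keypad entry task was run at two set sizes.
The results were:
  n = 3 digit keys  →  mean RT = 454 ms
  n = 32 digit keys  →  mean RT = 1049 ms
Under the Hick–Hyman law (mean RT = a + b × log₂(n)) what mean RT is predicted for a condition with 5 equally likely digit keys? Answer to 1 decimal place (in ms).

Solve the two-equation system in a and b:
  b = (1049 − 454) / (log₂ 32 − log₂ 3) = 595 / (5 − 1.5850) = 174.229 ms/bit
  a = 454 − 174.229 × 1.5850 = 177.853 ms
Then RT(5) = 177.853 + 174.229 × log₂ 5 = 177.853 + 174.229 × 2.3219 ≈ 582.401 ms.

582.4 ms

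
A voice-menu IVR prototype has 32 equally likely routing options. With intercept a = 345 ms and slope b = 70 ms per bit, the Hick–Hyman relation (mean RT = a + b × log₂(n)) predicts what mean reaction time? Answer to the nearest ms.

log₂(32) = 5 bits, so RT = 345 + 70 × 5 ≈ 695.000 ms.

695 ms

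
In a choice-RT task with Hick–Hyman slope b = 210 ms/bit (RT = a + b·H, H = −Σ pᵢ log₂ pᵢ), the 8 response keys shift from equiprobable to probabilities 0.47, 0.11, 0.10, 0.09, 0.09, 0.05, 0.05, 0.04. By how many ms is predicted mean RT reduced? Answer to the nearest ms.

118 ms

The RT saving is b·ΔH. Equiprobable H₀ = log₂(8) = 3.0000 bits; with the given probabilities H = 2.4377 bits.
b·(H₀ − H) = 210 × (3.0000 − 2.4377) = 118.09 ms.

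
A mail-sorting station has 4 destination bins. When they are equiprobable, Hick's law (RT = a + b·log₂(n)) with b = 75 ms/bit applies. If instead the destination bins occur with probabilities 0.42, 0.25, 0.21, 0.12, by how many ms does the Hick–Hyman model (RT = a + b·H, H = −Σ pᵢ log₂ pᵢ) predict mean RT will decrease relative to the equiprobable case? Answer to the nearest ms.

Equiprobable entropy H₀ = log₂ 4 = 2.0000 bits.
Skewed entropy H = −Σ pᵢ log₂ pᵢ = 1.8655 bits.
ΔRT = b·(H₀ − H) = 75 × 0.1345 = 10.08 ms.

10 ms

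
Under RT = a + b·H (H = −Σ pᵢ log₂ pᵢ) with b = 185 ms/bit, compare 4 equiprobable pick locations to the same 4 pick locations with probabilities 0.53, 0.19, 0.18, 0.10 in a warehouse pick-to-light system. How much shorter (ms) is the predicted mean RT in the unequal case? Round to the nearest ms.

Equiprobable entropy H₀ = log₂ 4 = 2.0000 bits.
Skewed entropy H = −Σ pᵢ log₂ pᵢ = 1.7182 bits.
ΔRT = b·(H₀ − H) = 185 × 0.2818 = 52.14 ms.

52 ms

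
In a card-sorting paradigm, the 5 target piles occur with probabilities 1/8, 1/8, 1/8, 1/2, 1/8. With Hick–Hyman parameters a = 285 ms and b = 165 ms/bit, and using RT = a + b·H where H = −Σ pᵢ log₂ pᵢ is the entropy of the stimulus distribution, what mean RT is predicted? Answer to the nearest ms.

615 ms

Each term −pᵢ log₂ pᵢ: 0.125·3 + 0.125·3 + 0.125·3 + 0.5·1 + 0.125·3; summed, H = 2.000 bits.
Mean RT = a + bH = 285 + 165·2.000 = 615.00 ms.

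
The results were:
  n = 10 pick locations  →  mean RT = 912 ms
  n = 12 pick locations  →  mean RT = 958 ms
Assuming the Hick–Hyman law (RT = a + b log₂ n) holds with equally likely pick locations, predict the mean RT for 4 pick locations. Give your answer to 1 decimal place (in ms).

680.8 ms

Fit slope and intercept:
  b = (958 − 912) / (log₂ 12 − log₂ 10) = 46 / (3.5850 − 3.3219) = 174.882 ms/bit
  a = 912 − 174.882 × 3.3219 = 331.054 ms
Then RT(4) = 331.054 + 174.882 × log₂ 4 = 331.054 + 174.882 × 2 ≈ 680.818 ms.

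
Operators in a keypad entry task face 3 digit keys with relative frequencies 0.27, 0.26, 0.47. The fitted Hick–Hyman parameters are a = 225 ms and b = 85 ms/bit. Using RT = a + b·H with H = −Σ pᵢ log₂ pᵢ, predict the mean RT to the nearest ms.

355 ms

H = 0.27·log₂(1/0.27) + 0.26·log₂(1/0.26) + 0.47·log₂(1/0.47) = 1.5273 bits.
RT = 225 + 85 × 1.5273 = 354.82 ms.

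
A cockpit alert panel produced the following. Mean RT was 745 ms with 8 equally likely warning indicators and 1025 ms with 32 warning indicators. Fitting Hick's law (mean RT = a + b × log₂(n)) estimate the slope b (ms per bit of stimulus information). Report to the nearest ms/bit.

140 ms/bit

b = (RT₂ − RT₁)/(log₂ n₂ − log₂ n₁) = (1025 − 745)/(5 − 3) = 140 ms/bit.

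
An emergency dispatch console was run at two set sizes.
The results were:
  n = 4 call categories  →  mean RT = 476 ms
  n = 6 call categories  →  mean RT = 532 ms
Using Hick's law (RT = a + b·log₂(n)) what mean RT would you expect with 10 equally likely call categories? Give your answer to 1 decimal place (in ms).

602.6 ms

Solve the two-equation system in a and b:
  b = (532 − 476) / (log₂ 6 − log₂ 4) = 56 / (2.5850 − 2) = 95.733 ms/bit
  a = 476 − 95.733 × 2 = 284.535 ms
Then RT(10) = 284.535 + 95.733 × log₂ 10 = 284.535 + 95.733 × 3.3219 ≈ 602.552 ms.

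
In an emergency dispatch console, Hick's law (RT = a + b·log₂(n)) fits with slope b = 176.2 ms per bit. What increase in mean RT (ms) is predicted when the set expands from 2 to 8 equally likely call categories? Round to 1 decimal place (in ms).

352.4 ms

Only the slope matters, since a is common to both: ΔRT = b·log₂(n₂/n₁).
log₂(8) − log₂(2) = log₂(8/2) = log₂(4) = 2.
ΔRT = 176.2 × 2.0000 = 352.400 ms.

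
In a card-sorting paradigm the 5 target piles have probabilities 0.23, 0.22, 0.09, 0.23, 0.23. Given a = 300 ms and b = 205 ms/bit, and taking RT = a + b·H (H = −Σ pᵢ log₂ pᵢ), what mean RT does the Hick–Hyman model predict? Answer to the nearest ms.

H = 0.23·log₂(1/0.23) + 0.22·log₂(1/0.22) + 0.09·log₂(1/0.09) + 0.23·log₂(1/0.23) + 0.23·log₂(1/0.23) = 2.2562 bits.
RT = 300 + 205 × 2.2562 = 762.53 ms.

763 ms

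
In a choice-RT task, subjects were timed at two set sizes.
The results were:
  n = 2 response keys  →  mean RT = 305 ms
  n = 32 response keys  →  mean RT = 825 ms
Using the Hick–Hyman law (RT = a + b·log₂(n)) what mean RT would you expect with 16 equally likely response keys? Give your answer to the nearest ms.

With log₂ n on the abscissa the relation is linear; from the two conditions:
  b = (825 − 305) / (log₂ 32 − log₂ 2) = 520 / (5 − 1) = 130 ms/bit
  a = 305 − 130 × 1 = 175 ms
Then RT(16) = 175 + 130 × log₂ 16 = 175 + 130 × 4 ≈ 695.000 ms.

695 ms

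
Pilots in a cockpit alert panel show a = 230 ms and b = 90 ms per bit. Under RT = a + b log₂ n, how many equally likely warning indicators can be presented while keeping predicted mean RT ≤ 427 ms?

4

Information budget: (427 − 230)/90 = 2.1889 bits, so n ≤ 2^2.1889 = 4.560 → at most 4.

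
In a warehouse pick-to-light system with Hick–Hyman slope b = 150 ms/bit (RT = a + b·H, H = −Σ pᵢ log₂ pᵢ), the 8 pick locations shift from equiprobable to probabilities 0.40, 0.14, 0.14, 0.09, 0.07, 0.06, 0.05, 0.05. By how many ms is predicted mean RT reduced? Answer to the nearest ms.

Equiprobable entropy H₀ = log₂ 8 = 3.0000 bits.
Skewed entropy H = −Σ pᵢ log₂ pᵢ = 2.5799 bits.
ΔRT = b·(H₀ − H) = 150 × 0.4201 = 63.01 ms.

63 ms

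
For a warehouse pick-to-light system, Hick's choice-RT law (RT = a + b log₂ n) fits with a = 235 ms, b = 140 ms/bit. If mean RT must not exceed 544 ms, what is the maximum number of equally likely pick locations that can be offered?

Set 235 + 140·log₂ n ≤ 544 → log₂ n ≤ (544 − 235)/140 = 2.2071.
So n ≤ 2^2.2071 = 4.618; the largest integer n is 4.

4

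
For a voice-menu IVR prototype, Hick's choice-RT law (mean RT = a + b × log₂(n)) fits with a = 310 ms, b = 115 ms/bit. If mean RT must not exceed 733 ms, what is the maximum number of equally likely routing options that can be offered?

Set 310 + 115·log₂ n ≤ 733 → log₂ n ≤ (733 − 310)/115 = 3.6783.
So n ≤ 2^3.6783 = 12.802; the largest integer n is 12.

12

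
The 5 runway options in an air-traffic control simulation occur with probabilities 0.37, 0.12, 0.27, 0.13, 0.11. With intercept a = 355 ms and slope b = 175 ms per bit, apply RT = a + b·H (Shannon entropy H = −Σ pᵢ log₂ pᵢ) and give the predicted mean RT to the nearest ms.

730 ms

H = 0.37·log₂(1/0.37) + 0.12·log₂(1/0.12) + 0.27·log₂(1/0.27) + 0.13·log₂(1/0.13) + 0.11·log₂(1/0.11) = 2.1407 bits.
RT = 355 + 175 × 2.1407 = 729.63 ms.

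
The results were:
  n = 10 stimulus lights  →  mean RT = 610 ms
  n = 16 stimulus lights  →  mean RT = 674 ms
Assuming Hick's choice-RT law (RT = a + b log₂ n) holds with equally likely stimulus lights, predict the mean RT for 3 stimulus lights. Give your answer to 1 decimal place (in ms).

With log₂ n on the abscissa the relation is linear; from the two conditions:
  b = (674 − 610) / (log₂ 16 − log₂ 10) = 64 / (4 − 3.3219) = 94.385 ms/bit
  a = 610 − 94.385 × 3.3219 = 296.459 ms
Then RT(3) = 296.459 + 94.385 × log₂ 3 = 296.459 + 94.385 × 1.5850 ≈ 446.056 ms.

446.1 ms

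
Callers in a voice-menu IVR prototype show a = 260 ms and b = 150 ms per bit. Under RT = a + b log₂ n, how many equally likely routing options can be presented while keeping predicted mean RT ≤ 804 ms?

12

Set 260 + 150·log₂ n ≤ 804 → log₂ n ≤ (804 − 260)/150 = 3.6267.
So n ≤ 2^3.6267 = 12.352; the largest integer n is 12.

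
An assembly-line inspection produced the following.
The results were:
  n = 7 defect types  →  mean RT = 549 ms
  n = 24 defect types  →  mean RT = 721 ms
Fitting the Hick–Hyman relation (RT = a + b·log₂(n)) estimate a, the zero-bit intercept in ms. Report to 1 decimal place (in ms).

277.4 ms

b = (RT₂ − RT₁)/(log₂ n₂ − log₂ n₁) = (721 − 549)/(4.5850 − 2.8074) = 96.759 ms/bit.
a = RT₁ − b·log₂ n₁ = 549 − 96.759 × 2.8074 = 277.362 ms.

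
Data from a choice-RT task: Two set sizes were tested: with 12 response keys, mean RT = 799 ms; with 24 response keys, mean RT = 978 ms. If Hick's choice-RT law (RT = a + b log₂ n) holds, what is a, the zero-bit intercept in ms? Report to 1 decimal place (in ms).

157.3 ms

b = (RT₂ − RT₁)/(log₂ n₂ − log₂ n₁) = (978 − 799)/(4.5850 − 3.5850) = 179.000 ms/bit.
Intercept: a = 799 − 179.000·log₂(12) = 157.292 ms.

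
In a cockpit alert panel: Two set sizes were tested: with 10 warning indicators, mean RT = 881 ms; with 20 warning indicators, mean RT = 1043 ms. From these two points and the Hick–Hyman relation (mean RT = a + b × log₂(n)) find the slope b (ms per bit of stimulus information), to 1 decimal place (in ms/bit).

162.0 ms/bit

The slope on a log₂ axis is (1043 − 881) / (4.3219 − 3.3219) = 162.000 ms/bit.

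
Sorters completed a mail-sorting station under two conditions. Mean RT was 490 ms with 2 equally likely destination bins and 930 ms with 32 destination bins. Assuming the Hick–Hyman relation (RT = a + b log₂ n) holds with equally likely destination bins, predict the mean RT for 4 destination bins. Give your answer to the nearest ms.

RT is linear in log₂ n, so two points fix the line:
  b = (930 − 490) / (log₂ 32 − log₂ 2) = 440 / (5 − 1) = 110 ms/bit
  a = 490 − 110 × 1 = 380 ms
Then RT(4) = 380 + 110 × log₂ 4 = 380 + 110 × 2 ≈ 600.000 ms.

600 ms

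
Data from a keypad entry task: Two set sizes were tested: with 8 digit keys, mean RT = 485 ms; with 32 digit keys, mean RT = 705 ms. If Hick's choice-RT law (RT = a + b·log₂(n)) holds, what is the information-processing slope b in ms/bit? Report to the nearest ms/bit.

Slope: b = (705 − 485) / (log₂ 32 − log₂ 8) = 220/2.0000 = 110 ms/bit.

110 ms/bit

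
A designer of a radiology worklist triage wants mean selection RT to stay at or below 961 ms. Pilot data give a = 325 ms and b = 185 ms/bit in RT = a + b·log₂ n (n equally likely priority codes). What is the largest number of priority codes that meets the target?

Information budget: (961 − 325)/185 = 3.4378 bits, so n ≤ 2^3.4378 = 10.837 → at most 10.

10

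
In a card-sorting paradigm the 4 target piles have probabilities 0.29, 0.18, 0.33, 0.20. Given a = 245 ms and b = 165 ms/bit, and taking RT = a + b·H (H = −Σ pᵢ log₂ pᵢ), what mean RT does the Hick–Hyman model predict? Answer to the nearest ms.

H = 0.29·log₂(1/0.29) + 0.18·log₂(1/0.18) + 0.33·log₂(1/0.33) + 0.20·log₂(1/0.20) = 1.9554 bits.
RT = 245 + 165 × 1.9554 = 567.64 ms.

568 ms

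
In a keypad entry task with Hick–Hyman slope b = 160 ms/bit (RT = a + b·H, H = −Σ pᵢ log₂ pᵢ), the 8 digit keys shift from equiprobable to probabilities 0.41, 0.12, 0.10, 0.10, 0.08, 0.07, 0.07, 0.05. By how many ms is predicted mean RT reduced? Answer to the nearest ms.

63 ms

Equiprobable entropy H₀ = log₂ 8 = 3.0000 bits.
Skewed entropy H = −Σ pᵢ log₂ pᵢ = 2.6036 bits.
ΔRT = b·(H₀ − H) = 160 × 0.3964 = 63.43 ms.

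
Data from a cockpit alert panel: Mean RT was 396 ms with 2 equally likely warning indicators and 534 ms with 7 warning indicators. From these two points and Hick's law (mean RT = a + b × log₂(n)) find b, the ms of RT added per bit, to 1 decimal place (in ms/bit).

76.4 ms/bit

Slope: b = (534 − 396) / (log₂ 7 − log₂ 2) = 138/1.8074 = 76.355 ms/bit.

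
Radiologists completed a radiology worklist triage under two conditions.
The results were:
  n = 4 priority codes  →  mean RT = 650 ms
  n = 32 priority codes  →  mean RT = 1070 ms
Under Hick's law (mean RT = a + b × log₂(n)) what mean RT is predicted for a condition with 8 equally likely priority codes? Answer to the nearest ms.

Solve the two-equation system in a and b:
  b = (1070 − 650) / (log₂ 32 − log₂ 4) = 420 / (5 − 2) = 140 ms/bit
  a = 650 − 140 × 2 = 370 ms
Then RT(8) = 370 + 140 × log₂ 8 = 370 + 140 × 3 ≈ 790.000 ms.

790 ms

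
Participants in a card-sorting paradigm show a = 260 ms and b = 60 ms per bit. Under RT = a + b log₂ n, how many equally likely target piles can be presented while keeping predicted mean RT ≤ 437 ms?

7

60·log₂ n ≤ 437 − 260 = 177, giving log₂ n ≤ 2.9500 and n ≤ 7.727. The largest whole number is 7.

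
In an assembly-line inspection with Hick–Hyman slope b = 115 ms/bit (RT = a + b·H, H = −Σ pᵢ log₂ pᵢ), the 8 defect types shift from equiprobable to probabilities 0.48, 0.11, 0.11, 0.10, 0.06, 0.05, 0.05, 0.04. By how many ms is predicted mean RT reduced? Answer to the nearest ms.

The RT saving is b·ΔH. Equiprobable H₀ = log₂(8) = 3.0000 bits; with the given probabilities H = 2.4025 bits.
b·(H₀ − H) = 115 × (3.0000 − 2.4025) = 68.71 ms.

69 ms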